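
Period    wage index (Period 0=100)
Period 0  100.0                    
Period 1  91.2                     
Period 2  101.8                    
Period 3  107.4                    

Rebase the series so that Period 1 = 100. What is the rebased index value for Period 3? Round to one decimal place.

Rebased(Period 3) = 107.4 / 91.2 × 100 = 117.7632

117.8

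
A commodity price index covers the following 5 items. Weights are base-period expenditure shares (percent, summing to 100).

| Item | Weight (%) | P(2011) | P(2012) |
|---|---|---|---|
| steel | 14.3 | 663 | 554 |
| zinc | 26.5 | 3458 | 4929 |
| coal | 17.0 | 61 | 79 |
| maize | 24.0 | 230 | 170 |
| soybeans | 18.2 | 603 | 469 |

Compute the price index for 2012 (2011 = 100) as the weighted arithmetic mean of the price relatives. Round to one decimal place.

103.6

steel: 14.3 × (554/663) = 14.3 × 0.835596 = 11.9490
zinc: 26.5 × (4929/3458) = 26.5 × 1.425390 = 37.7728
coal: 17.0 × (79/61) = 17.0 × 1.295082 = 22.0164
maize: 24.0 × (170/230) = 24.0 × 0.739130 = 17.7391
soybeans: 18.2 × (469/603) = 18.2 × 0.777778 = 14.1556
Index = Σ wᵢ·(p₁ᵢ/p₀ᵢ) = 11.9490 + 37.7728 + 22.0164 + 17.7391 + 14.1556 = 103.6329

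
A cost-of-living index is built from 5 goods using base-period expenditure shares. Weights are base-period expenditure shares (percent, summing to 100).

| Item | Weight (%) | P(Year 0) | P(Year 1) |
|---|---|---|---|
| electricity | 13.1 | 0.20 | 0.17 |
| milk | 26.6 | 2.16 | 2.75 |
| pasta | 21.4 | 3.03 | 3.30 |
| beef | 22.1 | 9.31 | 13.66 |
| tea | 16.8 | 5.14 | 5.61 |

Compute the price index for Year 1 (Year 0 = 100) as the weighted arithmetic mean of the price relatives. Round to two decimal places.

119.07

electricity: 13.1 × (0.17/0.20) = 13.1 × 0.850000 = 11.1350
milk: 26.6 × (2.75/2.16) = 26.6 × 1.273148 = 33.8657
pasta: 21.4 × (3.30/3.03) = 21.4 × 1.089109 = 23.3069
beef: 22.1 × (13.66/9.31) = 22.1 × 1.467240 = 32.4260
tea: 16.8 × (5.61/5.14) = 16.8 × 1.091440 = 18.3362
Index = Σ wᵢ·(p₁ᵢ/p₀ᵢ) = 11.1350 + 33.8657 + 23.3069 + 32.4260 + 18.3362 = 119.0699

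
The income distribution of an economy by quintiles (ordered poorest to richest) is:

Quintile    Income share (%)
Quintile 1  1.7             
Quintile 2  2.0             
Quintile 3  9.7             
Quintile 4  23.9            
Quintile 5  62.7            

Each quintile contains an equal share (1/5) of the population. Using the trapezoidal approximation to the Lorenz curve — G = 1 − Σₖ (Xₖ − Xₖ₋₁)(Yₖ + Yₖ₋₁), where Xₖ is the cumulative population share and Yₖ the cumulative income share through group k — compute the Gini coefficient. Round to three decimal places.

0.576

Cumulative income shares Yₖ: 0.0170, 0.0370, 0.1340, 0.3730, 1.0000
Σ (Xₖ−Xₖ₋₁)(Yₖ+Yₖ₋₁) = (1/5)(0.0170+0.0000) + (1/5)(0.0370+0.0170) + (1/5)(0.1340+0.0370) + (1/5)(0.3730+0.1340) + (1/5)(1.0000+0.3730)
  = 0.0034 + 0.0108 + 0.0342 + 0.1014 + 0.2746 = 0.4244
G = 1 − 0.4244 = 0.5756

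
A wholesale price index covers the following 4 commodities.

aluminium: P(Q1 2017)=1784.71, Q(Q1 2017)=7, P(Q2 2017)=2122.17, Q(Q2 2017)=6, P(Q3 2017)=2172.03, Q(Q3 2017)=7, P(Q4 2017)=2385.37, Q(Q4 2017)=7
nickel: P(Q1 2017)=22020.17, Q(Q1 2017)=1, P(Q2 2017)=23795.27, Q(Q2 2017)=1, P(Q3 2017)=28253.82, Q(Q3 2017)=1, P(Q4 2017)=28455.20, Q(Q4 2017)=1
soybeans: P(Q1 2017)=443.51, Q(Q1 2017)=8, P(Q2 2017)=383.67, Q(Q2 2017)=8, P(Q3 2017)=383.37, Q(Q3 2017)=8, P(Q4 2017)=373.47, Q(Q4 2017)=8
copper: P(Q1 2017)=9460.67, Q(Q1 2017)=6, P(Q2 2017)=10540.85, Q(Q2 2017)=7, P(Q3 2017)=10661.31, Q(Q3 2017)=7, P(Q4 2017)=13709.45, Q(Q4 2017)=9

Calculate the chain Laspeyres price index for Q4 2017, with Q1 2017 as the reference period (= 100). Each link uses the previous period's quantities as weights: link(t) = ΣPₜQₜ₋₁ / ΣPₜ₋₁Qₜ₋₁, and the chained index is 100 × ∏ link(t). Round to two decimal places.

138.16

Link Q1 2017→Q2 2017:
ΣP(Q2 2017)Q(Q1 2017) = 2122.17×7 + 23795.27×1 + 383.67×8 + 10540.85×6 = 14855.19 + 23795.27 + 3069.36 + 63245.1 = 104964.92
ΣP(Q1 2017)Q(Q1 2017) = 1784.71×7 + 22020.17×1 + 443.51×8 + 9460.67×6 = 12492.97 + 22020.17 + 3548.08 + 56764.02 = 94825.24
link = 104964.92/94825.24 = 1.106930
Link Q2 2017→Q3 2017:
ΣP(Q3 2017)Q(Q2 2017) = 2172.03×6 + 28253.82×1 + 383.37×8 + 10661.31×7 = 13032.18 + 28253.82 + 3066.96 + 74629.17 = 118982.13
ΣP(Q2 2017)Q(Q2 2017) = 2122.17×6 + 23795.27×1 + 383.67×8 + 10540.85×7 = 12733.02 + 23795.27 + 3069.36 + 73785.95 = 113383.6
link = 118982.13/113383.6 = 1.049377
Link Q3 2017→Q4 2017:
ΣP(Q4 2017)Q(Q3 2017) = 2385.37×7 + 28455.20×1 + 373.47×8 + 13709.45×7 = 16697.59 + 28455.2 + 2987.76 + 95966.15 = 144106.7
ΣP(Q3 2017)Q(Q3 2017) = 2172.03×7 + 28253.82×1 + 383.37×8 + 10661.31×7 = 15204.21 + 28253.82 + 3066.96 + 74629.17 = 121154.16
link = 144106.7/121154.16 = 1.189449
Chained index = 100 × 1.106930 × 1.049377 × 1.189449 = 138.1648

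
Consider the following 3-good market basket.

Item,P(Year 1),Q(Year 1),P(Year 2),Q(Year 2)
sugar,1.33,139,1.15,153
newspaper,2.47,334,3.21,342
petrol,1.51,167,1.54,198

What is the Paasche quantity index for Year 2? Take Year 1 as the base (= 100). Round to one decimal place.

106.0

Paasche quantity index uses current-period prices as weights.
ΣP(Year 2)·Q(Year 2) = 1.15×153 + 3.21×342 + 1.54×198 = 175.95 + 1097.82 + 304.92 = 1578.69
ΣP(Year 2)·Q(Year 1) = 1.15×139 + 3.21×334 + 1.54×167 = 159.85 + 1072.14 + 257.18 = 1489.17
Index = 1578.69 / 1489.17 × 100 = 106.0114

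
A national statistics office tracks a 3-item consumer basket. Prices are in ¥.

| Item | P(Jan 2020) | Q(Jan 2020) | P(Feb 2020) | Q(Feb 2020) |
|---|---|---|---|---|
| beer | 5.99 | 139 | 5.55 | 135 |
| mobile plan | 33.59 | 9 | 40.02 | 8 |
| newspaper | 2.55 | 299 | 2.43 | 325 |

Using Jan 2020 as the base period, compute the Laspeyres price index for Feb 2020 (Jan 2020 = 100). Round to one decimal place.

Laspeyres price index uses base-period quantities as weights.
ΣP(Feb 2020)·Q(Jan 2020) = 5.55×139 + 40.02×9 + 2.43×299 = 771.45 + 360.18 + 726.57 = 1858.2
ΣP(Jan 2020)·Q(Jan 2020) = 5.99×139 + 33.59×9 + 2.55×299 = 832.61 + 302.31 + 762.45 = 1897.37
Index = 1858.2 / 1897.37 × 100 = 97.9356

97.9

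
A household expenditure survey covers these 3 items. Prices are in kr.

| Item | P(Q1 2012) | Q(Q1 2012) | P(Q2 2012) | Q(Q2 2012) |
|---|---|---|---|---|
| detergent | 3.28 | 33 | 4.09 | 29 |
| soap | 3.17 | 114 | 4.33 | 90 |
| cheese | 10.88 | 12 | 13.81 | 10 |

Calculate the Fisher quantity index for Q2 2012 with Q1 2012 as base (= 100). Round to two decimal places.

81.45

Laspeyres component (base-period weights):
ΣP(Q1 2012)Q(Q2 2012) = 3.28×29 + 3.17×90 + 10.88×10 = 95.12 + 285.3 + 108.8 = 489.22
ΣP(Q1 2012)Q(Q1 2012) = 3.28×33 + 3.17×114 + 10.88×12 = 108.24 + 361.38 + 130.56 = 600.18
L = 489.22 / 600.18 × 100 = 81.5122
Paasche component (current-period weights):
ΣP(Q2 2012)Q(Q2 2012) = 4.09×29 + 4.33×90 + 13.81×10 = 118.61 + 389.7 + 138.1 = 646.41
ΣP(Q2 2012)Q(Q1 2012) = 4.09×33 + 4.33×114 + 13.81×12 = 134.97 + 493.62 + 165.72 = 794.31
P = 646.41 / 794.31 × 100 = 81.3801
Fisher = √(L × P) = √(81.5122 × 81.3801) = 81.4461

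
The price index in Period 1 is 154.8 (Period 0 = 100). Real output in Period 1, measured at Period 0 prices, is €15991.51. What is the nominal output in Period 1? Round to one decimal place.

24754.9

Nominal = Real × (Index/100) = 15991.51 × (154.8/100)
        = 15991.51 × 1.548 = 24754.8575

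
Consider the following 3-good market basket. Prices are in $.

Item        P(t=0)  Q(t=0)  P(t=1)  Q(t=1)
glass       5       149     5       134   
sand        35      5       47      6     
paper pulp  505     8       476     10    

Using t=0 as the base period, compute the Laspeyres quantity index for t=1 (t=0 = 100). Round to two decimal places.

Laspeyres quantity index uses base-period prices as weights.
ΣP(t=0)·Q(t=1) = 5×134 + 35×6 + 505×10 = 670 + 210 + 5050 = 5930
ΣP(t=0)·Q(t=0) = 5×149 + 35×5 + 505×8 = 745 + 175 + 4040 = 4960
Index = 5930 / 4960 × 100 = 119.5565

119.56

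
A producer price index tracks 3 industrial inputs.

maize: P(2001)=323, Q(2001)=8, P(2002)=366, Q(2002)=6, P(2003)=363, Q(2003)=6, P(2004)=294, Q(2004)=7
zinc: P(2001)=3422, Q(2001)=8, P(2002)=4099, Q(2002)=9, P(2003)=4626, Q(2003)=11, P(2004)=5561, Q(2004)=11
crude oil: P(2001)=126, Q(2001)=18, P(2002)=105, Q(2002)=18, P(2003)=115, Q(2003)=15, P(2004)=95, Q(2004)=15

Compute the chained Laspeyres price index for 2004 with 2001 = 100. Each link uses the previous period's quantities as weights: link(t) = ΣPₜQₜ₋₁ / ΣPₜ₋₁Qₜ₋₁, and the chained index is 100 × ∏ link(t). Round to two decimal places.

153.50

Link 2001→2002:
ΣP(2002)Q(2001) = 366×8 + 4099×8 + 105×18 = 2928 + 32792 + 1890 = 37610
ΣP(2001)Q(2001) = 323×8 + 3422×8 + 126×18 = 2584 + 27376 + 2268 = 32228
link = 37610/32228 = 1.166998
Link 2002→2003:
ΣP(2003)Q(2002) = 363×6 + 4626×9 + 115×18 = 2178 + 41634 + 2070 = 45882
ΣP(2002)Q(2002) = 366×6 + 4099×9 + 105×18 = 2196 + 36891 + 1890 = 40977
link = 45882/40977 = 1.119701
Link 2003→2004:
ΣP(2004)Q(2003) = 294×6 + 5561×11 + 95×15 = 1764 + 61171 + 1425 = 64360
ΣP(2003)Q(2003) = 363×6 + 4626×11 + 115×15 = 2178 + 50886 + 1725 = 54789
link = 64360/54789 = 1.174688
Chained index = 100 × 1.166998 × 1.119701 × 1.174688 = 153.4952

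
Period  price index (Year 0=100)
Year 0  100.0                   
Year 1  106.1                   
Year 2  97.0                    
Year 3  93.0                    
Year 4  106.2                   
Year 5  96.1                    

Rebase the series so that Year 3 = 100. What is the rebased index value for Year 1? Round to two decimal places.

114.09

Rebased(Year 1) = 106.1 / 93.0 × 100 = 114.0860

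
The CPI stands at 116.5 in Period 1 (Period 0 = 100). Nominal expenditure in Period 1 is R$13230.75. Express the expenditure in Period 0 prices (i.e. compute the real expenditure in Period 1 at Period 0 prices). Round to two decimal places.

11356.87

Real = Nominal ÷ (Index/100) = 13230.75 ÷ (116.5/100)
     = 13230.75 ÷ 1.165 = 11356.8670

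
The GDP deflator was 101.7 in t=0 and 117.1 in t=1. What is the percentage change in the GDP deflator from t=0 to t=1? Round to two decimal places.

15.14%

Change = (117.1 − 101.7) / 101.7 × 100
       = 15.4 / 101.7 × 100 = 15.1426%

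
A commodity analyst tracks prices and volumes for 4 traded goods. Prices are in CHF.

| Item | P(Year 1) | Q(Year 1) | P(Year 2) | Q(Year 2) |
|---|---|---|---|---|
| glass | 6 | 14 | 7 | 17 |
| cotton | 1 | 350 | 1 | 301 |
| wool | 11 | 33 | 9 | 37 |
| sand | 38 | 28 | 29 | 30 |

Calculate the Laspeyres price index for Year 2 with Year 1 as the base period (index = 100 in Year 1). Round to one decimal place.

83.7

Laspeyres price index uses base-period quantities as weights.
ΣP(Year 2)·Q(Year 1) = 7×14 + 1×350 + 9×33 + 29×28 = 98 + 350 + 297 + 812 = 1557
ΣP(Year 1)·Q(Year 1) = 6×14 + 1×350 + 11×33 + 38×28 = 84 + 350 + 363 + 1064 = 1861
Index = 1557 / 1861 × 100 = 83.6647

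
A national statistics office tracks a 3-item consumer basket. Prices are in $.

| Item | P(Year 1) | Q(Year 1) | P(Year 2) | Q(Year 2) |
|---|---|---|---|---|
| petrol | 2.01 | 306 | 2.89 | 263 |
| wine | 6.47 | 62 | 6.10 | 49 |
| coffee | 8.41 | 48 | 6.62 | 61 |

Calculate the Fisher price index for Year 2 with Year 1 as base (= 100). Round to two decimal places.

Laspeyres component (base-period weights):
ΣP(Year 2)Q(Year 1) = 2.89×306 + 6.10×62 + 6.62×48 = 884.34 + 378.2 + 317.76 = 1580.3
ΣP(Year 1)Q(Year 1) = 2.01×306 + 6.47×62 + 8.41×48 = 615.06 + 401.14 + 403.68 = 1419.88
L = 1580.3 / 1419.88 × 100 = 111.2981
Paasche component (current-period weights):
ΣP(Year 2)Q(Year 2) = 2.89×263 + 6.10×49 + 6.62×61 = 760.07 + 298.9 + 403.82 = 1462.79
ΣP(Year 1)Q(Year 2) = 2.01×263 + 6.47×49 + 8.41×61 = 528.63 + 317.03 + 513.01 = 1358.67
P = 1462.79 / 1358.67 × 100 = 107.6634
Fisher = √(L × P) = √(111.2981 × 107.6634) = 109.4657

109.47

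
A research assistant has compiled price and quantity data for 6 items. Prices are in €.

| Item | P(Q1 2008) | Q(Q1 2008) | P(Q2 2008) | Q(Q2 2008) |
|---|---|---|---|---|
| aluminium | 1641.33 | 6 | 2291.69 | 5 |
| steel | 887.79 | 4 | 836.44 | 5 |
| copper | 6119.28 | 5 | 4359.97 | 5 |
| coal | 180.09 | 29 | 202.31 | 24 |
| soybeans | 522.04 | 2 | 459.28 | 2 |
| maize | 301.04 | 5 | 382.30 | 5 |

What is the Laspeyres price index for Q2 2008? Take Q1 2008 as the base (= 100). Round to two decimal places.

Laspeyres price index uses base-period quantities as weights.
ΣP(Q2 2008)·Q(Q1 2008) = 2291.69×6 + 836.44×4 + 4359.97×5 + 202.31×29 + 459.28×2 + 382.30×5 = 13750.14 + 3345.76 + 21799.85 + 5866.99 + 918.56 + 1911.5 = 47592.8
ΣP(Q1 2008)·Q(Q1 2008) = 1641.33×6 + 887.79×4 + 6119.28×5 + 180.09×29 + 522.04×2 + 301.04×5 = 9847.98 + 3551.16 + 30596.4 + 5222.61 + 1044.08 + 1505.2 = 51767.43
Index = 47592.8 / 51767.43 × 100 = 91.9358

91.94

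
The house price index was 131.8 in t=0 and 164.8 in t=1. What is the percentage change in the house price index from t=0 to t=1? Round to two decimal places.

25.04%

Change = (164.8 − 131.8) / 131.8 × 100
       = 33.0 / 131.8 × 100 = 25.0379%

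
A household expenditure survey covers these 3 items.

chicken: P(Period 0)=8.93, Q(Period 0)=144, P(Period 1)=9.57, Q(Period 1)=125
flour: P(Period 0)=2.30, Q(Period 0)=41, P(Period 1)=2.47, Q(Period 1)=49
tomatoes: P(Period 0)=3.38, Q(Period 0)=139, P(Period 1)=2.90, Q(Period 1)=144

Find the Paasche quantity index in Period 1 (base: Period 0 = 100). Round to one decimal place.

Paasche quantity index uses current-period prices as weights.
ΣP(Period 1)·Q(Period 1) = 9.57×125 + 2.47×49 + 2.90×144 = 1196.25 + 121.03 + 417.6 = 1734.88
ΣP(Period 1)·Q(Period 0) = 9.57×144 + 2.47×41 + 2.90×139 = 1378.08 + 101.27 + 403.1 = 1882.45
Index = 1734.88 / 1882.45 × 100 = 92.1607

92.2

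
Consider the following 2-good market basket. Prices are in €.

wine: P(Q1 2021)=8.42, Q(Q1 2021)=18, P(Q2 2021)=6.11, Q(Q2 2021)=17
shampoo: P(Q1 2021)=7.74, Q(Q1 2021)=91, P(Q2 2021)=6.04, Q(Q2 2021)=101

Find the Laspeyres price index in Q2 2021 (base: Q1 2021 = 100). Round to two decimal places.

Laspeyres price index uses base-period quantities as weights.
ΣP(Q2 2021)·Q(Q1 2021) = 6.11×18 + 6.04×91 = 109.98 + 549.64 = 659.62
ΣP(Q1 2021)·Q(Q1 2021) = 8.42×18 + 7.74×91 = 151.56 + 704.34 = 855.9
Index = 659.62 / 855.9 × 100 = 77.0674

77.07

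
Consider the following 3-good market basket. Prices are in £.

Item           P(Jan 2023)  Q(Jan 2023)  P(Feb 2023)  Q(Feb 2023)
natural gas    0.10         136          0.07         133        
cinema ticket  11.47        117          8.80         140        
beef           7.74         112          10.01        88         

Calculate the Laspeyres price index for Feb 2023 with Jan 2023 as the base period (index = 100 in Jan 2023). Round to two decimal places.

97.20

Laspeyres price index uses base-period quantities as weights.
ΣP(Feb 2023)·Q(Jan 2023) = 0.07×136 + 8.80×117 + 10.01×112 = 9.52 + 1029.6 + 1121.12 = 2160.24
ΣP(Jan 2023)·Q(Jan 2023) = 0.10×136 + 11.47×117 + 7.74×112 = 13.6 + 1341.99 + 866.88 = 2222.47
Index = 2160.24 / 2222.47 × 100 = 97.2000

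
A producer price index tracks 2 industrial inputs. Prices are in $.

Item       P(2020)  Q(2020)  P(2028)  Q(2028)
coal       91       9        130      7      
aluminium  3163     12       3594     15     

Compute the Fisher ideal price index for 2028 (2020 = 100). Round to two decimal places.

Laspeyres component (base-period weights):
ΣP(2028)Q(2020) = 130×9 + 3594×12 = 1170 + 43128 = 44298
ΣP(2020)Q(2020) = 91×9 + 3163×12 = 819 + 37956 = 38775
L = 44298 / 38775 × 100 = 114.2437
Paasche component (current-period weights):
ΣP(2028)Q(2028) = 130×7 + 3594×15 = 910 + 53910 = 54820
ΣP(2020)Q(2028) = 91×7 + 3163×15 = 637 + 47445 = 48082
P = 54820 / 48082 × 100 = 114.0136
Fisher = √(L × P) = √(114.2437 × 114.0136) = 114.1286

114.13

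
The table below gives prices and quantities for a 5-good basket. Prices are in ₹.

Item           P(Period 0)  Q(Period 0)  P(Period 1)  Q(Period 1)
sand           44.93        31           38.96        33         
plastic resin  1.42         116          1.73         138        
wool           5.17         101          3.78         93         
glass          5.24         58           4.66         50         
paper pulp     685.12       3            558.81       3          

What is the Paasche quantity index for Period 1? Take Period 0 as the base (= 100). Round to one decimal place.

101.3

Paasche quantity index uses current-period prices as weights.
ΣP(Period 1)·Q(Period 1) = 38.96×33 + 1.73×138 + 3.78×93 + 4.66×50 + 558.81×3 = 1285.68 + 238.74 + 351.54 + 233 + 1676.43 = 3785.39
ΣP(Period 1)·Q(Period 0) = 38.96×31 + 1.73×116 + 3.78×101 + 4.66×58 + 558.81×3 = 1207.76 + 200.68 + 381.78 + 270.28 + 1676.43 = 3736.93
Index = 3785.39 / 3736.93 × 100 = 101.2968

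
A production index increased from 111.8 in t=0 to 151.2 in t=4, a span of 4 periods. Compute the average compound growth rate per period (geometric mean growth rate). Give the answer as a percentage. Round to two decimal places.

Growth factor = (151.2/111.8)^(1/4) = (1.352415)^(1/4) = 1.078394
Growth rate = 1.078394 − 1 = 0.078394 = 7.8394%

7.84%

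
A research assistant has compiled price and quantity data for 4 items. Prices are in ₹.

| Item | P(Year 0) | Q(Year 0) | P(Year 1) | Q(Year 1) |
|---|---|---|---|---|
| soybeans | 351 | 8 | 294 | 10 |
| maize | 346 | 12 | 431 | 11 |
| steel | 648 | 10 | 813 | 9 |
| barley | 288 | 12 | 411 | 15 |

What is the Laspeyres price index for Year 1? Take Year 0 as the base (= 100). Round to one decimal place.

Laspeyres price index uses base-period quantities as weights.
ΣP(Year 1)·Q(Year 0) = 294×8 + 431×12 + 813×10 + 411×12 = 2352 + 5172 + 8130 + 4932 = 20586
ΣP(Year 0)·Q(Year 0) = 351×8 + 346×12 + 648×10 + 288×12 = 2808 + 4152 + 6480 + 3456 = 16896
Index = 20586 / 16896 × 100 = 121.8395

121.8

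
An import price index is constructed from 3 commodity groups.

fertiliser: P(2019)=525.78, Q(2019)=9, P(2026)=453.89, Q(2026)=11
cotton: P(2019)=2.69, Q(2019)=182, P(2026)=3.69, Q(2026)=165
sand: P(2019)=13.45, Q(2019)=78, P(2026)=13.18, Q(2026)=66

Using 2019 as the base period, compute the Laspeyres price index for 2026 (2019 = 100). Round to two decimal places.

92.25

Laspeyres price index uses base-period quantities as weights.
ΣP(2026)·Q(2019) = 453.89×9 + 3.69×182 + 13.18×78 = 4085.01 + 671.58 + 1028.04 = 5784.63
ΣP(2019)·Q(2019) = 525.78×9 + 2.69×182 + 13.45×78 = 4732.02 + 489.58 + 1049.1 = 6270.7
Index = 5784.63 / 6270.7 × 100 = 92.2486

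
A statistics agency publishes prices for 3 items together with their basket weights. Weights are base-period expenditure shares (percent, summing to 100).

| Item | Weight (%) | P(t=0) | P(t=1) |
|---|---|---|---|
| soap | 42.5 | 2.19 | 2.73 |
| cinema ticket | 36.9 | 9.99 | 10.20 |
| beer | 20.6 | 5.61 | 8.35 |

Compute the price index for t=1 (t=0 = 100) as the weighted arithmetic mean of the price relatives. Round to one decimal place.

121.3

soap: 42.5 × (2.73/2.19) = 42.5 × 1.246575 = 52.9795
cinema ticket: 36.9 × (10.20/9.99) = 36.9 × 1.021021 = 37.6757
beer: 20.6 × (8.35/5.61) = 20.6 × 1.488414 = 30.6613
Index = Σ wᵢ·(p₁ᵢ/p₀ᵢ) = 52.9795 + 37.6757 + 30.6613 = 121.3164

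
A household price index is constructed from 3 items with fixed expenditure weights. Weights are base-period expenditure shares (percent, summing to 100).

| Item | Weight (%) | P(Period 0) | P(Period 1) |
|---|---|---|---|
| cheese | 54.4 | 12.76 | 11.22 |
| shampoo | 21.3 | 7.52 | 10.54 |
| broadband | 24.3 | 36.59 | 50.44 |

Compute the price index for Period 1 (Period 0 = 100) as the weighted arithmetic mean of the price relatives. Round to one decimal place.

cheese: 54.4 × (11.22/12.76) = 54.4 × 0.879310 = 47.8345
shampoo: 21.3 × (10.54/7.52) = 21.3 × 1.401596 = 29.8540
broadband: 24.3 × (50.44/36.59) = 24.3 × 1.378519 = 33.4980
Index = Σ wᵢ·(p₁ᵢ/p₀ᵢ) = 47.8345 + 29.8540 + 33.4980 = 111.1865

111.2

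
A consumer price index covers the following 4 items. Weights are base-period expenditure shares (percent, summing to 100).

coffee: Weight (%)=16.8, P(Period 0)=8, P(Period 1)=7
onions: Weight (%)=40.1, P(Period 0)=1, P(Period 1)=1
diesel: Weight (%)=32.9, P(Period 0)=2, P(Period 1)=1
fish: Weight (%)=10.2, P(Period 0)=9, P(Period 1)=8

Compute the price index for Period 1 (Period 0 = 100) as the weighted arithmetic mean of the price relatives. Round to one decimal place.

coffee: 16.8 × (7/8) = 16.8 × 0.875000 = 14.7000
onions: 40.1 × (1/1) = 40.1 × 1.000000 = 40.1000
diesel: 32.9 × (1/2) = 32.9 × 0.500000 = 16.4500
fish: 10.2 × (8/9) = 10.2 × 0.888889 = 9.0667
Index = Σ wᵢ·(p₁ᵢ/p₀ᵢ) = 14.7000 + 40.1000 + 16.4500 + 9.0667 = 80.3167

80.3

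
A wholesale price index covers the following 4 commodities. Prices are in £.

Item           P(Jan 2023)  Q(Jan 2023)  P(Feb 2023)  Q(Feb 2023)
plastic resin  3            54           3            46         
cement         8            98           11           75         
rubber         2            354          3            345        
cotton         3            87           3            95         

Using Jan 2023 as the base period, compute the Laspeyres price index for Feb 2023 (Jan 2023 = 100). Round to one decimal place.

133.8

Laspeyres price index uses base-period quantities as weights.
ΣP(Feb 2023)·Q(Jan 2023) = 3×54 + 11×98 + 3×354 + 3×87 = 162 + 1078 + 1062 + 261 = 2563
ΣP(Jan 2023)·Q(Jan 2023) = 3×54 + 8×98 + 2×354 + 3×87 = 162 + 784 + 708 + 261 = 1915
Index = 2563 / 1915 × 100 = 133.8381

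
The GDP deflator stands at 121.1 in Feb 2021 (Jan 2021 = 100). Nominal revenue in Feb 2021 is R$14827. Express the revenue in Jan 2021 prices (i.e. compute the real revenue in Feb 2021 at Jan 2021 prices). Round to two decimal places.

Real = Nominal ÷ (Index/100) = 14827 ÷ (121.1/100)
     = 14827 ÷ 1.211 = 12243.6003

12243.60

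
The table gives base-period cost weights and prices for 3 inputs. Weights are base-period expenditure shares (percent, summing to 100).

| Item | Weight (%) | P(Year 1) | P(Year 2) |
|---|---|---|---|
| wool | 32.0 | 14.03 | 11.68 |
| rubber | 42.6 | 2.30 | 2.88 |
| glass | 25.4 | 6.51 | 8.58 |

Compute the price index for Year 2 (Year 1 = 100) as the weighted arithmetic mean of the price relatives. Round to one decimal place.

wool: 32.0 × (11.68/14.03) = 32.0 × 0.832502 = 26.6401
rubber: 42.6 × (2.88/2.30) = 42.6 × 1.252174 = 53.3426
glass: 25.4 × (8.58/6.51) = 25.4 × 1.317972 = 33.4765
Index = Σ wᵢ·(p₁ᵢ/p₀ᵢ) = 26.6401 + 53.3426 + 33.4765 = 113.4592

113.5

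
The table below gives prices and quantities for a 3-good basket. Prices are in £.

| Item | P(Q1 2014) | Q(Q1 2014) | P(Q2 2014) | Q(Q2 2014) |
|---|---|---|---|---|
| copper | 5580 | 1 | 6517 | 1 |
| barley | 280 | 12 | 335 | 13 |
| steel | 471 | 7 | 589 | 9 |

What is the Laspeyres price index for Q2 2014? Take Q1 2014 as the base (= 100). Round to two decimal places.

119.80

Laspeyres price index uses base-period quantities as weights.
ΣP(Q2 2014)·Q(Q1 2014) = 6517×1 + 335×12 + 589×7 = 6517 + 4020 + 4123 = 14660
ΣP(Q1 2014)·Q(Q1 2014) = 5580×1 + 280×12 + 471×7 = 5580 + 3360 + 3297 = 12237
Index = 14660 / 12237 × 100 = 119.8006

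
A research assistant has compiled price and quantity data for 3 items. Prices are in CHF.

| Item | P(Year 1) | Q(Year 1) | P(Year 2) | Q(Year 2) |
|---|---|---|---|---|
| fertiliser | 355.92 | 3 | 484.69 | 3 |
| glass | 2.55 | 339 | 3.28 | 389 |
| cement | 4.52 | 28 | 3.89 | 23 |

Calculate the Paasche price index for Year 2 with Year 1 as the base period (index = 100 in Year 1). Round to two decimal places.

Paasche price index uses current-period quantities as weights.
ΣP(Year 2)·Q(Year 2) = 484.69×3 + 3.28×389 + 3.89×23 = 1454.07 + 1275.92 + 89.47 = 2819.46
ΣP(Year 1)·Q(Year 2) = 355.92×3 + 2.55×389 + 4.52×23 = 1067.76 + 991.95 + 103.96 = 2163.67
Index = 2819.46 / 2163.67 × 100 = 130.3092

130.31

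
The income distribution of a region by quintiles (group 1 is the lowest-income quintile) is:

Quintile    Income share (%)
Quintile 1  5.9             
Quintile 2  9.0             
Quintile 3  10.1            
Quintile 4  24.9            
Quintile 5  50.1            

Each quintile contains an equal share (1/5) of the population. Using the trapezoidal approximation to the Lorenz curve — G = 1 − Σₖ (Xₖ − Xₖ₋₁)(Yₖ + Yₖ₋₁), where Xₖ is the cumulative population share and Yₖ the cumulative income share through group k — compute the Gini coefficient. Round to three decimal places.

0.417

Cumulative income shares Yₖ: 0.0590, 0.1490, 0.2500, 0.4990, 1.0000
Σ (Xₖ−Xₖ₋₁)(Yₖ+Yₖ₋₁) = (1/5)(0.0590+0.0000) + (1/5)(0.1490+0.0590) + (1/5)(0.2500+0.1490) + (1/5)(0.4990+0.2500) + (1/5)(1.0000+0.4990)
  = 0.0118 + 0.0416 + 0.0798 + 0.1498 + 0.2998 = 0.5828
G = 1 − 0.5828 = 0.4172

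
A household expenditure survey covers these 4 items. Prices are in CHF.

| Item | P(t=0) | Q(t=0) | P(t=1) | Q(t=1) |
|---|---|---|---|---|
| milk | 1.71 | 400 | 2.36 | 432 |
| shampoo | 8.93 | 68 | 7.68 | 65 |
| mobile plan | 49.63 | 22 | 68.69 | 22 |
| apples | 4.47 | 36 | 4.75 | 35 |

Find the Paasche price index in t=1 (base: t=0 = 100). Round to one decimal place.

124.5

Paasche price index uses current-period quantities as weights.
ΣP(t=1)·Q(t=1) = 2.36×432 + 7.68×65 + 68.69×22 + 4.75×35 = 1019.52 + 499.2 + 1511.18 + 166.25 = 3196.15
ΣP(t=0)·Q(t=1) = 1.71×432 + 8.93×65 + 49.63×22 + 4.47×35 = 738.72 + 580.45 + 1091.86 + 156.45 = 2567.48
Index = 3196.15 / 2567.48 × 100 = 124.4859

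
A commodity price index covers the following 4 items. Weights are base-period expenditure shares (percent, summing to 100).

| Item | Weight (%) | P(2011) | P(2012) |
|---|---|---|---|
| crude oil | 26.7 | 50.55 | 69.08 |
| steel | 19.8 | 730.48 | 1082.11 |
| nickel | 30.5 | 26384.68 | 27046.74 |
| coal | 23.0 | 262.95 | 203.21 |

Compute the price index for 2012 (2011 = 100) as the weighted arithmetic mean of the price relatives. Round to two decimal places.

crude oil: 26.7 × (69.08/50.55) = 26.7 × 1.366568 = 36.4874
steel: 19.8 × (1082.11/730.48) = 19.8 × 1.481368 = 29.3311
nickel: 30.5 × (27046.74/26384.68) = 30.5 × 1.025093 = 31.2653
coal: 23.0 × (203.21/262.95) = 23.0 × 0.772809 = 17.7746
Index = Σ wᵢ·(p₁ᵢ/p₀ᵢ) = 36.4874 + 29.3311 + 31.2653 + 17.7746 = 114.8584

114.86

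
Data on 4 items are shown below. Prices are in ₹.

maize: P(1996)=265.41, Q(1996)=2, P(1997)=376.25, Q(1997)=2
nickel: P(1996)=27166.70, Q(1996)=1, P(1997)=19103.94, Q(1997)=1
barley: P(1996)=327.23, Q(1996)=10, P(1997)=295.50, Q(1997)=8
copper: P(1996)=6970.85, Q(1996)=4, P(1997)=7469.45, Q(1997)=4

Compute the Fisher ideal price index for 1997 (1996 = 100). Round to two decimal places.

Laspeyres component (base-period weights):
ΣP(1997)Q(1996) = 376.25×2 + 19103.94×1 + 295.50×10 + 7469.45×4 = 752.5 + 19103.94 + 2955 + 29877.8 = 52689.24
ΣP(1996)Q(1996) = 265.41×2 + 27166.70×1 + 327.23×10 + 6970.85×4 = 530.82 + 27166.7 + 3272.3 + 27883.4 = 58853.22
L = 52689.24 / 58853.22 × 100 = 89.5265
Paasche component (current-period weights):
ΣP(1997)Q(1997) = 376.25×2 + 19103.94×1 + 295.50×8 + 7469.45×4 = 752.5 + 19103.94 + 2364 + 29877.8 = 52098.24
ΣP(1996)Q(1997) = 265.41×2 + 27166.70×1 + 327.23×8 + 6970.85×4 = 530.82 + 27166.7 + 2617.84 + 27883.4 = 58198.76
P = 52098.24 / 58198.76 × 100 = 89.5178
Fisher = √(L × P) = √(89.5265 × 89.5178) = 89.5222

89.52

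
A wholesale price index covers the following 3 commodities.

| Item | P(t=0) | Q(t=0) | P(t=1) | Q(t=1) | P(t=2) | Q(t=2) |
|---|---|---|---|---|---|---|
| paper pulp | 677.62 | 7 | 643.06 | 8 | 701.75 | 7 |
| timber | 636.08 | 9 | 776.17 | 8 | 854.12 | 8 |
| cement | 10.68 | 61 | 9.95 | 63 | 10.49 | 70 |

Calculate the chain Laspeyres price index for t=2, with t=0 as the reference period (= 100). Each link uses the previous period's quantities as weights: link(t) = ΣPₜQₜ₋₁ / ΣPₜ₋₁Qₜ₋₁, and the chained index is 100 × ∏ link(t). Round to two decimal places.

Link t=0→t=1:
ΣP(t=1)Q(t=0) = 643.06×7 + 776.17×9 + 9.95×61 = 4501.42 + 6985.53 + 606.95 = 12093.9
ΣP(t=0)Q(t=0) = 677.62×7 + 636.08×9 + 10.68×61 = 4743.34 + 5724.72 + 651.48 = 11119.54
link = 12093.9/11119.54 = 1.087626
Link t=1→t=2:
ΣP(t=2)Q(t=1) = 701.75×8 + 854.12×8 + 10.49×63 = 5614 + 6832.96 + 660.87 = 13107.83
ΣP(t=1)Q(t=1) = 643.06×8 + 776.17×8 + 9.95×63 = 5144.48 + 6209.36 + 626.85 = 11980.69
link = 13107.83/11980.69 = 1.094080
Chained index = 100 × 1.087626 × 1.094080 = 118.9949

118.99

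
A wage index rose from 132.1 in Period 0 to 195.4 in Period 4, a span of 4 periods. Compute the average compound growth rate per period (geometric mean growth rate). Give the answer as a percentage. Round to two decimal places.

Growth factor = (195.4/132.1)^(1/4) = (1.479182)^(1/4) = 1.102822
Growth rate = 1.102822 − 1 = 0.102822 = 10.2822%

10.28%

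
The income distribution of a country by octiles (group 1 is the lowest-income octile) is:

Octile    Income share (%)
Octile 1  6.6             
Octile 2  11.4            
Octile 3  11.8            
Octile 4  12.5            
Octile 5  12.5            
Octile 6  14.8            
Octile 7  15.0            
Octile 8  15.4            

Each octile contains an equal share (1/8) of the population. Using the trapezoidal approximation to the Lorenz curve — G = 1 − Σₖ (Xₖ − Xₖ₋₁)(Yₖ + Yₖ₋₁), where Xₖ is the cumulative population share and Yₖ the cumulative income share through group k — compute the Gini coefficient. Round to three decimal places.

Cumulative income shares Yₖ: 0.0660, 0.1800, 0.2980, 0.4230, 0.5480, 0.6960, 0.8460, 1.0000
Σ (Xₖ−Xₖ₋₁)(Yₖ+Yₖ₋₁) = (1/8)(0.0660+0.0000) + (1/8)(0.1800+0.0660) + (1/8)(0.2980+0.1800) + (1/8)(0.4230+0.2980) + (1/8)(0.5480+0.4230) + (1/8)(0.6960+0.5480) + (1/8)(0.8460+0.6960) + (1/8)(1.0000+0.8460)
  = 0.0083 + 0.0307 + 0.0597 + 0.0901 + 0.1214 + 0.1555 + 0.1928 + 0.2308 = 0.8893
G = 1 − 0.8893 = 0.1107

0.111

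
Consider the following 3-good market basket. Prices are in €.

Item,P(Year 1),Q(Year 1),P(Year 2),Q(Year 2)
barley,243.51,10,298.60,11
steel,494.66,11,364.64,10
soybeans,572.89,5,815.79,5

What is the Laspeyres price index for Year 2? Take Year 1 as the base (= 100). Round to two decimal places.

Laspeyres price index uses base-period quantities as weights.
ΣP(Year 2)·Q(Year 1) = 298.60×10 + 364.64×11 + 815.79×5 = 2986 + 4011.04 + 4078.95 = 11075.99
ΣP(Year 1)·Q(Year 1) = 243.51×10 + 494.66×11 + 572.89×5 = 2435.1 + 5441.26 + 2864.45 = 10740.81
Index = 11075.99 / 10740.81 × 100 = 103.1206

103.12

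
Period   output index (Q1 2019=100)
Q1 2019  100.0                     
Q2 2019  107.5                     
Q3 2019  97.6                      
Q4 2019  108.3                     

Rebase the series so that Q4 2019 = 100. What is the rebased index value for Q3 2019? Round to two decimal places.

90.12

Rebased(Q3 2019) = 97.6 / 108.3 × 100 = 90.1200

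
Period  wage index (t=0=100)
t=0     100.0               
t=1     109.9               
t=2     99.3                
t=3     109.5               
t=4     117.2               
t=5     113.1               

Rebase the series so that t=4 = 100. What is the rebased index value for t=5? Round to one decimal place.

96.5

Rebased(t=5) = 113.1 / 117.2 × 100 = 96.5017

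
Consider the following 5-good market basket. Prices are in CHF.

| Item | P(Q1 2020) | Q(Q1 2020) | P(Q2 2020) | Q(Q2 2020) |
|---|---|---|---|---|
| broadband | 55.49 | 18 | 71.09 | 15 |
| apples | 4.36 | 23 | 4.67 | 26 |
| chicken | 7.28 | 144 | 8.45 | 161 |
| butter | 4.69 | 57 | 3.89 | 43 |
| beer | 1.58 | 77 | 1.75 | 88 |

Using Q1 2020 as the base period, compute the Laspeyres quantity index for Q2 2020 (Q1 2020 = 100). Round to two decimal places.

96.93

Laspeyres quantity index uses base-period prices as weights.
ΣP(Q1 2020)·Q(Q2 2020) = 55.49×15 + 4.36×26 + 7.28×161 + 4.69×43 + 1.58×88 = 832.35 + 113.36 + 1172.08 + 201.67 + 139.04 = 2458.5
ΣP(Q1 2020)·Q(Q1 2020) = 55.49×18 + 4.36×23 + 7.28×144 + 4.69×57 + 1.58×77 = 998.82 + 100.28 + 1048.32 + 267.33 + 121.66 = 2536.41
Index = 2458.5 / 2536.41 × 100 = 96.9283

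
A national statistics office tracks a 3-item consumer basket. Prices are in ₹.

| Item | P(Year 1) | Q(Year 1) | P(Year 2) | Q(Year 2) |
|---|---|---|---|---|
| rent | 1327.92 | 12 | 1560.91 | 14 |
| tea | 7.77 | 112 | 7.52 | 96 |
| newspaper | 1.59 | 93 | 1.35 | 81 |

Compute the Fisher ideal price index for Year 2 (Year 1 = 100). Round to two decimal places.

Laspeyres component (base-period weights):
ΣP(Year 2)Q(Year 1) = 1560.91×12 + 7.52×112 + 1.35×93 = 18730.92 + 842.24 + 125.55 = 19698.71
ΣP(Year 1)Q(Year 1) = 1327.92×12 + 7.77×112 + 1.59×93 = 15935.04 + 870.24 + 147.87 = 16953.15
L = 19698.71 / 16953.15 × 100 = 116.1950
Paasche component (current-period weights):
ΣP(Year 2)Q(Year 2) = 1560.91×14 + 7.52×96 + 1.35×81 = 21852.74 + 721.92 + 109.35 = 22684.01
ΣP(Year 1)Q(Year 2) = 1327.92×14 + 7.77×96 + 1.59×81 = 18590.88 + 745.92 + 128.79 = 19465.59
P = 22684.01 / 19465.59 × 100 = 116.5339
Fisher = √(L × P) = √(116.1950 × 116.5339) = 116.3643

116.36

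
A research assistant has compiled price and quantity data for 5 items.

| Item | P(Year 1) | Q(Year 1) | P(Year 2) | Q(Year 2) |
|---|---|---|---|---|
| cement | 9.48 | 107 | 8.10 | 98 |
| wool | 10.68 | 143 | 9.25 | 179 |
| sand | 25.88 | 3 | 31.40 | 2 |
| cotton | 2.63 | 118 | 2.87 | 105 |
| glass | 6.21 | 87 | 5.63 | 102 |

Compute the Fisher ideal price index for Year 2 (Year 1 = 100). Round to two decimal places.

Laspeyres component (base-period weights):
ΣP(Year 2)Q(Year 1) = 8.10×107 + 9.25×143 + 31.40×3 + 2.87×118 + 5.63×87 = 866.7 + 1322.75 + 94.2 + 338.66 + 489.81 = 3112.12
ΣP(Year 1)Q(Year 1) = 9.48×107 + 10.68×143 + 25.88×3 + 2.63×118 + 6.21×87 = 1014.36 + 1527.24 + 77.64 + 310.34 + 540.27 = 3469.85
L = 3112.12 / 3469.85 × 100 = 89.6903
Paasche component (current-period weights):
ΣP(Year 2)Q(Year 2) = 8.10×98 + 9.25×179 + 31.40×2 + 2.87×105 + 5.63×102 = 793.8 + 1655.75 + 62.8 + 301.35 + 574.26 = 3387.96
ΣP(Year 1)Q(Year 2) = 9.48×98 + 10.68×179 + 25.88×2 + 2.63×105 + 6.21×102 = 929.04 + 1911.72 + 51.76 + 276.15 + 633.42 = 3802.09
P = 3387.96 / 3802.09 × 100 = 89.1078
Fisher = √(L × P) = √(89.6903 × 89.1078) = 89.3986

89.40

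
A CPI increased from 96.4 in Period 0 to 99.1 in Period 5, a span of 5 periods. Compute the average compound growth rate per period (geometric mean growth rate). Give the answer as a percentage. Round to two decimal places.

Growth factor = (99.1/96.4)^(1/5) = (1.028008)^(1/5) = 1.005540
Growth rate = 1.005540 − 1 = 0.005540 = 0.5540%

0.55%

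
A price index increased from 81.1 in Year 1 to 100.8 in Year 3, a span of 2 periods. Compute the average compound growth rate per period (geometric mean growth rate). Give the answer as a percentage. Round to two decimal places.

11.49%

Growth factor = (100.8/81.1)^(1/2) = (1.242910)^(1/2) = 1.114859
Growth rate = 1.114859 − 1 = 0.114859 = 11.4859%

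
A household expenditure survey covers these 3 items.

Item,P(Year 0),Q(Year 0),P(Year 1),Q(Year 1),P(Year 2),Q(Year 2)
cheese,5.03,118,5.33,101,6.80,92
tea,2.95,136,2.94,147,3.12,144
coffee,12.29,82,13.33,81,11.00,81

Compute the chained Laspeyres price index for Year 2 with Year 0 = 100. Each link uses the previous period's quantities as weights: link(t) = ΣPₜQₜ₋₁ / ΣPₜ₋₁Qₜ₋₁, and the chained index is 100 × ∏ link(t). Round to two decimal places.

Link Year 0→Year 1:
ΣP(Year 1)Q(Year 0) = 5.33×118 + 2.94×136 + 13.33×82 = 628.94 + 399.84 + 1093.06 = 2121.84
ΣP(Year 0)Q(Year 0) = 5.03×118 + 2.95×136 + 12.29×82 = 593.54 + 401.2 + 1007.78 = 2002.52
link = 2121.84/2002.52 = 1.059585
Link Year 1→Year 2:
ΣP(Year 2)Q(Year 1) = 6.80×101 + 3.12×147 + 11.00×81 = 686.8 + 458.64 + 891 = 2036.44
ΣP(Year 1)Q(Year 1) = 5.33×101 + 2.94×147 + 13.33×81 = 538.33 + 432.18 + 1079.73 = 2050.24
link = 2036.44/2050.24 = 0.993269
Chained index = 100 × 1.059585 × 0.993269 = 105.2453

105.25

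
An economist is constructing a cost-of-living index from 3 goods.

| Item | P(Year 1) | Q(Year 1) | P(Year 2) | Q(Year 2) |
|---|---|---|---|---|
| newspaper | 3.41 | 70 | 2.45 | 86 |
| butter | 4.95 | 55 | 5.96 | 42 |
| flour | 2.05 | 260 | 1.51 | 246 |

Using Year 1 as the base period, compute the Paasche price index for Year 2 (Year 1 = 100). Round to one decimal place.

82.8

Paasche price index uses current-period quantities as weights.
ΣP(Year 2)·Q(Year 2) = 2.45×86 + 5.96×42 + 1.51×246 = 210.7 + 250.32 + 371.46 = 832.48
ΣP(Year 1)·Q(Year 2) = 3.41×86 + 4.95×42 + 2.05×246 = 293.26 + 207.9 + 504.3 = 1005.46
Index = 832.48 / 1005.46 × 100 = 82.7959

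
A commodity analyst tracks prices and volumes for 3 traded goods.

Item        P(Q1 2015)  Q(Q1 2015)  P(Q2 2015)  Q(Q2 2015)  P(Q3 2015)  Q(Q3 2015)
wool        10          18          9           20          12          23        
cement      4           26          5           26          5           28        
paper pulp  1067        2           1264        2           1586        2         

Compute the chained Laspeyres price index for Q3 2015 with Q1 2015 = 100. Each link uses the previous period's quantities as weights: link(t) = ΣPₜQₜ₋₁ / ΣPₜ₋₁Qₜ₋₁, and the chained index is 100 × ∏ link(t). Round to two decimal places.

Link Q1 2015→Q2 2015:
ΣP(Q2 2015)Q(Q1 2015) = 9×18 + 5×26 + 1264×2 = 162 + 130 + 2528 = 2820
ΣP(Q1 2015)Q(Q1 2015) = 10×18 + 4×26 + 1067×2 = 180 + 104 + 2134 = 2418
link = 2820/2418 = 1.166253
Link Q2 2015→Q3 2015:
ΣP(Q3 2015)Q(Q2 2015) = 12×20 + 5×26 + 1586×2 = 240 + 130 + 3172 = 3542
ΣP(Q2 2015)Q(Q2 2015) = 9×20 + 5×26 + 1264×2 = 180 + 130 + 2528 = 2838
link = 3542/2838 = 1.248062
Chained index = 100 × 1.166253 × 1.248062 = 145.5556

145.56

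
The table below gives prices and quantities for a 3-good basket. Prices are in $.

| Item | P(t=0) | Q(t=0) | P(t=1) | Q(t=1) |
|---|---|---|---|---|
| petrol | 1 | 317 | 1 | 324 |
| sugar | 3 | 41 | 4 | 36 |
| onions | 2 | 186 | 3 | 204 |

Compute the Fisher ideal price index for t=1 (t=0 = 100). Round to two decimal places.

Laspeyres component (base-period weights):
ΣP(t=1)Q(t=0) = 1×317 + 4×41 + 3×186 = 317 + 164 + 558 = 1039
ΣP(t=0)Q(t=0) = 1×317 + 3×41 + 2×186 = 317 + 123 + 372 = 812
L = 1039 / 812 × 100 = 127.9557
Paasche component (current-period weights):
ΣP(t=1)Q(t=1) = 1×324 + 4×36 + 3×204 = 324 + 144 + 612 = 1080
ΣP(t=0)Q(t=1) = 1×324 + 3×36 + 2×204 = 324 + 108 + 408 = 840
P = 1080 / 840 × 100 = 128.5714
Fisher = √(L × P) = √(127.9557 × 128.5714) = 128.2632

128.26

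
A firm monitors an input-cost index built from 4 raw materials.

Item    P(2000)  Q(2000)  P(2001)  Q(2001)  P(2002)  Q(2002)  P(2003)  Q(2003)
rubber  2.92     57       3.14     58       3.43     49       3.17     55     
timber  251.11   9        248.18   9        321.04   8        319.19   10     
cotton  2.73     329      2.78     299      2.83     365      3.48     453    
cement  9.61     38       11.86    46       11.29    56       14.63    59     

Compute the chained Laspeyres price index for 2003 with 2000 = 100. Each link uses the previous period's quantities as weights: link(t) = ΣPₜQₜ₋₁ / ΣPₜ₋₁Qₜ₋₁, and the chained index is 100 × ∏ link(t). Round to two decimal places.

131.08

Link 2000→2001:
ΣP(2001)Q(2000) = 3.14×57 + 248.18×9 + 2.78×329 + 11.86×38 = 178.98 + 2233.62 + 914.62 + 450.68 = 3777.9
ΣP(2000)Q(2000) = 2.92×57 + 251.11×9 + 2.73×329 + 9.61×38 = 166.44 + 2259.99 + 898.17 + 365.18 = 3689.78
link = 3777.9/3689.78 = 1.023882
Link 2001→2002:
ΣP(2002)Q(2001) = 3.43×58 + 321.04×9 + 2.83×299 + 11.29×46 = 198.94 + 2889.36 + 846.17 + 519.34 = 4453.81
ΣP(2001)Q(2001) = 3.14×58 + 248.18×9 + 2.78×299 + 11.86×46 = 182.12 + 2233.62 + 831.22 + 545.56 = 3792.52
link = 4453.81/3792.52 = 1.174367
Link 2002→2003:
ΣP(2003)Q(2002) = 3.17×49 + 319.19×8 + 3.48×365 + 14.63×56 = 155.33 + 2553.52 + 1270.2 + 819.28 = 4798.33
ΣP(2002)Q(2002) = 3.43×49 + 321.04×8 + 2.83×365 + 11.29×56 = 168.07 + 2568.32 + 1032.95 + 632.24 = 4401.58
link = 4798.33/4401.58 = 1.090138
Chained index = 100 × 1.023882 × 1.174367 × 1.090138 = 131.0797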